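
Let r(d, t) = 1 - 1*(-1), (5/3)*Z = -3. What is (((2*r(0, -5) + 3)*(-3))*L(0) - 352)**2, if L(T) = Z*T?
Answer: 123904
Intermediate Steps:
Z = -9/5 (Z = (3/5)*(-3) = -9/5 ≈ -1.8000)
r(d, t) = 2 (r(d, t) = 1 + 1 = 2)
L(T) = -9*T/5
(((2*r(0, -5) + 3)*(-3))*L(0) - 352)**2 = (((2*2 + 3)*(-3))*(-9/5*0) - 352)**2 = (((4 + 3)*(-3))*0 - 352)**2 = ((7*(-3))*0 - 352)**2 = (-21*0 - 352)**2 = (0 - 352)**2 = (-352)**2 = 123904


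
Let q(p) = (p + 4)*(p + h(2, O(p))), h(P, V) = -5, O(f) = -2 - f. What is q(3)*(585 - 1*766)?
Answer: 2534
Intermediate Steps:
q(p) = (-5 + p)*(4 + p) (q(p) = (p + 4)*(p - 5) = (4 + p)*(-5 + p) = (-5 + p)*(4 + p))
q(3)*(585 - 1*766) = (-20 + 3**2 - 1*3)*(585 - 1*766) = (-20 + 9 - 3)*(585 - 766) = -14*(-181) = 2534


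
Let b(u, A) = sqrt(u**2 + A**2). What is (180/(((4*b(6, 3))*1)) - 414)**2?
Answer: 171441 - 2484*sqrt(5) ≈ 1.6589e+5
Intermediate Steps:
b(u, A) = sqrt(A**2 + u**2)
(180/(((4*b(6, 3))*1)) - 414)**2 = (180/(((4*sqrt(3**2 + 6**2))*1)) - 414)**2 = (180/(((4*sqrt(9 + 36))*1)) - 414)**2 = (180/(((4*sqrt(45))*1)) - 414)**2 = (180/(((4*(3*sqrt(5)))*1)) - 414)**2 = (180/(((12*sqrt(5))*1)) - 414)**2 = (180/((12*sqrt(5))) - 414)**2 = (180*(sqrt(5)/60) - 414)**2 = (3*sqrt(5) - 414)**2 = (-414 + 3*sqrt(5))**2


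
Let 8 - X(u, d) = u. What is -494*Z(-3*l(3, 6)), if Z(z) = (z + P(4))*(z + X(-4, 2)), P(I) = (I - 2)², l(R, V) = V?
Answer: -41496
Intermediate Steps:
X(u, d) = 8 - u
P(I) = (-2 + I)²
Z(z) = (4 + z)*(12 + z) (Z(z) = (z + (-2 + 4)²)*(z + (8 - 1*(-4))) = (z + 2²)*(z + (8 + 4)) = (z + 4)*(z + 12) = (4 + z)*(12 + z))
-494*Z(-3*l(3, 6)) = -494*(48 + (-3*6)² + 16*(-3*6)) = -494*(48 + (-18)² + 16*(-18)) = -494*(48 + 324 - 288) = -494*84 = -41496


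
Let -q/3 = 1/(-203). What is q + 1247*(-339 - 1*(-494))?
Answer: 39236858/203 ≈ 1.9329e+5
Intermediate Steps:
q = 3/203 (q = -3/(-203) = -3*(-1/203) = 3/203 ≈ 0.014778)
q + 1247*(-339 - 1*(-494)) = 3/203 + 1247*(-339 - 1*(-494)) = 3/203 + 1247*(-339 + 494) = 3/203 + 1247*155 = 3/203 + 193285 = 39236858/203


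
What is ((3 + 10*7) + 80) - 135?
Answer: 18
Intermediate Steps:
((3 + 10*7) + 80) - 135 = ((3 + 70) + 80) - 135 = (73 + 80) - 135 = 153 - 135 = 18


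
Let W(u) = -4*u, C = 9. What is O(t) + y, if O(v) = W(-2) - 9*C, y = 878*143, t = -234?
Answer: 125481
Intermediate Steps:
y = 125554
O(v) = -73 (O(v) = -4*(-2) - 9*9 = 8 - 81 = -73)
O(t) + y = -73 + 125554 = 125481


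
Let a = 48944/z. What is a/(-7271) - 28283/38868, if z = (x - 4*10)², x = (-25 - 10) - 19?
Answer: -454746924685/624283784652 ≈ -0.72843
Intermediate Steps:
x = -54 (x = -35 - 19 = -54)
z = 8836 (z = (-54 - 4*10)² = (-54 - 40)² = (-94)² = 8836)
a = 12236/2209 (a = 48944/8836 = 48944*(1/8836) = 12236/2209 ≈ 5.5392)
a/(-7271) - 28283/38868 = (12236/2209)/(-7271) - 28283/38868 = (12236/2209)*(-1/7271) - 28283*1/38868 = -12236/16061639 - 28283/38868 = -454746924685/624283784652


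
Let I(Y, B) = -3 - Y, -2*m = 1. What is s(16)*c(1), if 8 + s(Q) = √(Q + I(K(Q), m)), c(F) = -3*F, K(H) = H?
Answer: 24 - 3*I*√3 ≈ 24.0 - 5.1962*I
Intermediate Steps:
m = -½ (m = -½*1 = -½ ≈ -0.50000)
s(Q) = -8 + I*√3 (s(Q) = -8 + √(Q + (-3 - Q)) = -8 + √(-3) = -8 + I*√3)
s(16)*c(1) = (-8 + I*√3)*(-3*1) = (-8 + I*√3)*(-3) = 24 - 3*I*√3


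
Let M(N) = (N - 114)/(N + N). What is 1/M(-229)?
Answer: 458/343 ≈ 1.3353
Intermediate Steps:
M(N) = (-114 + N)/(2*N) (M(N) = (-114 + N)/((2*N)) = (-114 + N)*(1/(2*N)) = (-114 + N)/(2*N))
1/M(-229) = 1/((½)*(-114 - 229)/(-229)) = 1/((½)*(-1/229)*(-343)) = 1/(343/458) = 458/343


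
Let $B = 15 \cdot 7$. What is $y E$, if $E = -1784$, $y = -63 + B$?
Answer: $-74928$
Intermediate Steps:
$B = 105$
$y = 42$ ($y = -63 + 105 = 42$)
$y E = 42 \left(-1784\right) = -74928$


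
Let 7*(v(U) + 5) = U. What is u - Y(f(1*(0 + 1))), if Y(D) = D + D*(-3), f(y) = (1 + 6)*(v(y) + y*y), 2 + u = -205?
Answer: -261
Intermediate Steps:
u = -207 (u = -2 - 205 = -207)
v(U) = -5 + U/7
f(y) = -35 + y + 7*y² (f(y) = (1 + 6)*((-5 + y/7) + y*y) = 7*((-5 + y/7) + y²) = 7*(-5 + y² + y/7) = -35 + y + 7*y²)
Y(D) = -2*D (Y(D) = D - 3*D = -2*D)
u - Y(f(1*(0 + 1))) = -207 - (-2)*(-35 + 1*(0 + 1) + 7*(1*(0 + 1))²) = -207 - (-2)*(-35 + 1*1 + 7*(1*1)²) = -207 - (-2)*(-35 + 1 + 7*1²) = -207 - (-2)*(-35 + 1 + 7*1) = -207 - (-2)*(-35 + 1 + 7) = -207 - (-2)*(-27) = -207 - 1*54 = -207 - 54 = -261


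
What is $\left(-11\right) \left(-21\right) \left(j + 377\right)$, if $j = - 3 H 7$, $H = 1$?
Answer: $82236$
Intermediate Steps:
$j = -21$ ($j = \left(-3\right) 1 \cdot 7 = \left(-3\right) 7 = -21$)
$\left(-11\right) \left(-21\right) \left(j + 377\right) = \left(-11\right) \left(-21\right) \left(-21 + 377\right) = 231 \cdot 356 = 82236$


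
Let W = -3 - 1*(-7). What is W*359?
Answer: 1436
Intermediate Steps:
W = 4 (W = -3 + 7 = 4)
W*359 = 4*359 = 1436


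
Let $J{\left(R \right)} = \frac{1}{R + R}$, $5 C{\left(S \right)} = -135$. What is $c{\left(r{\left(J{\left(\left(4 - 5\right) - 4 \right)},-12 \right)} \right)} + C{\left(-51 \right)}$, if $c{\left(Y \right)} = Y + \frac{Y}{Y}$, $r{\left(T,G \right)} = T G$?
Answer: $- \frac{124}{5} \approx -24.8$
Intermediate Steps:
$C{\left(S \right)} = -27$ ($C{\left(S \right)} = \frac{1}{5} \left(-135\right) = -27$)
$J{\left(R \right)} = \frac{1}{2 R}$
$r{\left(T,G \right)} = G T$
$c{\left(Y \right)} = 1 + Y$ ($c{\left(Y \right)} = Y + 1 = 1 + Y$)
$c{\left(r{\left(J{\left(\left(4 - 5\right) - 4 \right)},-12 \right)} \right)} + C{\left(-51 \right)} = \left(1 - 12 \frac{1}{2 \left(\left(4 - 5\right) - 4\right)}\right) - 27 = \left(1 - 12 \frac{1}{2 \left(-1 - 4\right)}\right) - 27 = \left(1 - 12 \frac{1}{2 \left(-5\right)}\right) - 27 = \left(1 - 12 \cdot \frac{1}{2} \left(- \frac{1}{5}\right)\right) - 27 = \left(1 - - \frac{6}{5}\right) - 27 = \left(1 + \frac{6}{5}\right) - 27 = \frac{11}{5} - 27 = - \frac{124}{5}$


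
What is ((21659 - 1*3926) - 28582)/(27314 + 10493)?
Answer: -10849/37807 ≈ -0.28696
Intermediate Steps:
((21659 - 1*3926) - 28582)/(27314 + 10493) = ((21659 - 3926) - 28582)/37807 = (17733 - 28582)*(1/37807) = -10849*1/37807 = -10849/37807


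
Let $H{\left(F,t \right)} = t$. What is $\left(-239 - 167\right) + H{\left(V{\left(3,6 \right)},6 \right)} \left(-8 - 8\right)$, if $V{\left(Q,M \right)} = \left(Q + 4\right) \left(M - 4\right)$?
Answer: $-502$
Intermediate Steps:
$V{\left(Q,M \right)} = \left(-4 + M\right) \left(4 + Q\right)$ ($V{\left(Q,M \right)} = \left(4 + Q\right) \left(-4 + M\right) = \left(-4 + M\right) \left(4 + Q\right)$)
$\left(-239 - 167\right) + H{\left(V{\left(3,6 \right)},6 \right)} \left(-8 - 8\right) = \left(-239 - 167\right) + 6 \left(-8 - 8\right) = -406 + 6 \left(-16\right) = -406 - 96 = -502$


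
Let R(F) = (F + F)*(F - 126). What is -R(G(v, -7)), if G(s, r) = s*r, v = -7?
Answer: 7546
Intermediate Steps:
G(s, r) = r*s
R(F) = 2*F*(-126 + F) (R(F) = (2*F)*(-126 + F) = 2*F*(-126 + F))
-R(G(v, -7)) = -2*(-7*(-7))*(-126 - 7*(-7)) = -2*49*(-126 + 49) = -2*49*(-77) = -1*(-7546) = 7546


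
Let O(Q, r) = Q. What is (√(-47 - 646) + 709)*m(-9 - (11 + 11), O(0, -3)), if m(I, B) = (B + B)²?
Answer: 0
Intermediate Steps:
m(I, B) = 4*B² (m(I, B) = (2*B)² = 4*B²)
(√(-47 - 646) + 709)*m(-9 - (11 + 11), O(0, -3)) = (√(-47 - 646) + 709)*(4*0²) = (√(-693) + 709)*(4*0) = (3*I*√77 + 709)*0 = (709 + 3*I*√77)*0 = 0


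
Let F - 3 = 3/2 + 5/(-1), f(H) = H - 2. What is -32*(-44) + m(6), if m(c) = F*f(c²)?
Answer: 1391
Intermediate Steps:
f(H) = -2 + H
F = -½ (F = 3 + (3/2 + 5/(-1)) = 3 + (3*(½) + 5*(-1)) = 3 + (3/2 - 5) = 3 - 7/2 = -½ ≈ -0.50000)
m(c) = 1 - c²/2 (m(c) = -(-2 + c²)/2 = 1 - c²/2)
-32*(-44) + m(6) = -32*(-44) + (1 - ½*6²) = 1408 + (1 - ½*36) = 1408 + (1 - 18) = 1408 - 17 = 1391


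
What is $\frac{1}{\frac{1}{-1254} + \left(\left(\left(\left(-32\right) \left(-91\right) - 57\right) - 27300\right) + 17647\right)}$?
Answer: $- \frac{1254}{8524693} \approx -0.0001471$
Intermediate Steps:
$\frac{1}{\frac{1}{-1254} + \left(\left(\left(\left(-32\right) \left(-91\right) - 57\right) - 27300\right) + 17647\right)} = \frac{1}{- \frac{1}{1254} + \left(\left(\left(2912 - 57\right) - 27300\right) + 17647\right)} = \frac{1}{- \frac{1}{1254} + \left(\left(2855 - 27300\right) + 17647\right)} = \frac{1}{- \frac{1}{1254} + \left(-24445 + 17647\right)} = \frac{1}{- \frac{1}{1254} - 6798} = \frac{1}{- \frac{8524693}{1254}} = - \frac{1254}{8524693}$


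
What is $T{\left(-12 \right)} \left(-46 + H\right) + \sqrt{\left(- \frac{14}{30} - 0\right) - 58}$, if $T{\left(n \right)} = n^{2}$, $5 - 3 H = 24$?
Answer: $-7536 + \frac{i \sqrt{13155}}{15} \approx -7536.0 + 7.6463 i$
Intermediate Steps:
$H = - \frac{19}{3}$ ($H = \frac{5}{3} - 8 = - \frac{19}{3} \approx -6.3333$)
$T{\left(-12 \right)} \left(-46 + H\right) + \sqrt{\left(- \frac{14}{30} - 0\right) - 58} = \left(-12\right)^{2} \left(-46 - \frac{19}{3}\right) + \sqrt{\left(- \frac{14}{30} - 0\right) - 58} = 144 \left(- \frac{157}{3}\right) + \sqrt{\left(\left(-14\right) \frac{1}{30} + 0\right) - 58} = -7536 + \sqrt{\left(- \frac{7}{15} + 0\right) - 58} = -7536 + \sqrt{- \frac{7}{15} - 58} = -7536 + \sqrt{- \frac{877}{15}} = -7536 + \frac{i \sqrt{13155}}{15}$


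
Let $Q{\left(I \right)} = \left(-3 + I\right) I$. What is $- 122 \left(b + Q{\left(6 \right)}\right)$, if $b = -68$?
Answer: $6100$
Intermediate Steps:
$Q{\left(I \right)} = I \left(-3 + I\right)$
$- 122 \left(b + Q{\left(6 \right)}\right) = - 122 \left(-68 + 6 \left(-3 + 6\right)\right) = - 122 \left(-68 + 6 \cdot 3\right) = - 122 \left(-68 + 18\right) = \left(-122\right) \left(-50\right) = 6100$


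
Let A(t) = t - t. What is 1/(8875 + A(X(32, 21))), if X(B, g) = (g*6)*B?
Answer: 1/8875 ≈ 0.00011268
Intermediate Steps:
X(B, g) = 6*B*g (X(B, g) = (6*g)*B = 6*B*g)
A(t) = 0
1/(8875 + A(X(32, 21))) = 1/(8875 + 0) = 1/8875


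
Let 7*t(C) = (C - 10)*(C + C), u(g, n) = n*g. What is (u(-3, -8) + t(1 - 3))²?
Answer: 46656/49 ≈ 952.16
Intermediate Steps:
u(g, n) = g*n
t(C) = 2*C*(-10 + C)/7 (t(C) = ((C - 10)*(C + C))/7 = ((-10 + C)*(2*C))/7 = (2*C*(-10 + C))/7 = 2*C*(-10 + C)/7)
(u(-3, -8) + t(1 - 3))² = (-3*(-8) + 2*(1 - 3)*(-10 + (1 - 3))/7)² = (24 + (2/7)*(-2)*(-10 - 2))² = (24 + (2/7)*(-2)*(-12))² = (24 + 48/7)² = (216/7)² = 46656/49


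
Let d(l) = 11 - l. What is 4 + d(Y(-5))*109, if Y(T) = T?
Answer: 1748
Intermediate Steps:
4 + d(Y(-5))*109 = 4 + (11 - 1*(-5))*109 = 4 + (11 + 5)*109 = 4 + 16*109 = 4 + 1744 = 1748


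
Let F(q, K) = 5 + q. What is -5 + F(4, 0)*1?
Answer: 4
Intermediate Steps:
-5 + F(4, 0)*1 = -5 + (5 + 4)*1 = -5 + 9*1 = -5 + 9 = 4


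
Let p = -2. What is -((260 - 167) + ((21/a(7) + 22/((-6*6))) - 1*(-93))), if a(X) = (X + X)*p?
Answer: -6647/36 ≈ -184.64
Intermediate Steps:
a(X) = -4*X (a(X) = (X + X)*(-2) = (2*X)*(-2) = -4*X)
-((260 - 167) + ((21/a(7) + 22/((-6*6))) - 1*(-93))) = -((260 - 167) + ((21/((-4*7)) + 22/((-6*6))) - 1*(-93))) = -(93 + ((21/(-28) + 22/(-36)) + 93)) = -(93 + ((21*(-1/28) + 22*(-1/36)) + 93)) = -(93 + ((-3/4 - 11/18) + 93)) = -(93 + (-49/36 + 93)) = -(93 + 3299/36) = -1*6647/36 = -6647/36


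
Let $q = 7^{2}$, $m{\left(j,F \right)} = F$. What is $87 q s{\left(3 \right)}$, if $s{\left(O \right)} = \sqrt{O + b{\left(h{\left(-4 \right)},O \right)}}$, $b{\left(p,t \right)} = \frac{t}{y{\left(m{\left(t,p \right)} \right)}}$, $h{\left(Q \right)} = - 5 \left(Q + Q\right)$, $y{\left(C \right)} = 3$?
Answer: $8526$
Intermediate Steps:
$h{\left(Q \right)} = - 10 Q$ ($h{\left(Q \right)} = - 5 \cdot 2 Q = - 10 Q$)
$q = 49$
$b{\left(p,t \right)} = \frac{t}{3}$
$s{\left(O \right)} = \frac{2 \sqrt{3} \sqrt{O}}{3}$ ($s{\left(O \right)} = \sqrt{O + \frac{O}{3}} = \sqrt{\frac{4 O}{3}} = \frac{2 \sqrt{3} \sqrt{O}}{3}$)
$87 q s{\left(3 \right)} = 87 \cdot 49 \frac{2 \sqrt{3} \sqrt{3}}{3} = 4263 \cdot 2 = 8526$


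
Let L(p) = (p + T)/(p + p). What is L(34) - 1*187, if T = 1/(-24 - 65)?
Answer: -1128699/6052 ≈ -186.50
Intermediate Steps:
T = -1/89 (T = 1/(-89) = -1/89 ≈ -0.011236)
L(p) = (-1/89 + p)/(2*p) (L(p) = (p - 1/89)/(p + p) = (-1/89 + p)/((2*p)) = (-1/89 + p)*(1/(2*p)) = (-1/89 + p)/(2*p))
L(34) - 1*187 = (1/178)*(-1 + 89*34)/34 - 1*187 = (1/178)*(1/34)*(-1 + 3026) - 187 = (1/178)*(1/34)*3025 - 187 = 3025/6052 - 187 = -1128699/6052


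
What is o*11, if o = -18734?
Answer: -206074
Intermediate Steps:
o*11 = -18734*11 = -206074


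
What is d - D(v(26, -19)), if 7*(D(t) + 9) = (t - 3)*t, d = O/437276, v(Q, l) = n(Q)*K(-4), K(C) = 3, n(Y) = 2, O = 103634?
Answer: 1457347/218638 ≈ 6.6656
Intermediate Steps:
v(Q, l) = 6 (v(Q, l) = 2*3 = 6)
d = 51817/218638 (d = 103634/437276 = 103634*(1/437276) = 51817/218638 ≈ 0.23700)
D(t) = -9 + t*(-3 + t)/7 (D(t) = -9 + ((t - 3)*t)/7 = -9 + ((-3 + t)*t)/7 = -9 + (t*(-3 + t))/7 = -9 + t*(-3 + t)/7)
d - D(v(26, -19)) = 51817/218638 - (-9 - 3/7*6 + (1/7)*6**2) = 51817/218638 - (-9 - 18/7 + (1/7)*36) = 51817/218638 - (-9 - 18/7 + 36/7) = 51817/218638 - 1*(-45/7) = 51817/218638 + 45/7 = 1457347/218638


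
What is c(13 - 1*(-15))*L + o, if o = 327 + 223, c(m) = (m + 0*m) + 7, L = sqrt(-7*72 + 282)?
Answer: 550 + 35*I*sqrt(222) ≈ 550.0 + 521.49*I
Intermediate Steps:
L = I*sqrt(222) (L = sqrt(-504 + 282) = sqrt(-222) = I*sqrt(222) ≈ 14.9*I)
c(m) = 7 + m (c(m) = (m + 0) + 7 = m + 7 = 7 + m)
o = 550
c(13 - 1*(-15))*L + o = (7 + (13 - 1*(-15)))*(I*sqrt(222)) + 550 = (7 + (13 + 15))*(I*sqrt(222)) + 550 = (7 + 28)*(I*sqrt(222)) + 550 = 35*(I*sqrt(222)) + 550 = 35*I*sqrt(222) + 550 = 550 + 35*I*sqrt(222)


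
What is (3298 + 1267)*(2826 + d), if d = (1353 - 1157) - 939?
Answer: 9508895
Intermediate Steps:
d = -743 (d = 196 - 939 = -743)
(3298 + 1267)*(2826 + d) = (3298 + 1267)*(2826 - 743) = 4565*2083 = 9508895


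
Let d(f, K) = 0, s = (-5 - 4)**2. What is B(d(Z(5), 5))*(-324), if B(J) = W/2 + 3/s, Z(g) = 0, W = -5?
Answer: 798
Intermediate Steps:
s = 81 (s = (-9)**2 = 81)
B(J) = -133/54 (B(J) = -5/2 + 3/81 = -5*1/2 + 3*(1/81) = -5/2 + 1/27 = -133/54)
B(d(Z(5), 5))*(-324) = -133/54*(-324) = 798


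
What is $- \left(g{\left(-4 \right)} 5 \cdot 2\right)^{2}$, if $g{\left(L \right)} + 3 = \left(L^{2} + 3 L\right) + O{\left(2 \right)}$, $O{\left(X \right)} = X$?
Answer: $-900$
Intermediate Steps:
$g{\left(L \right)} = -1 + L^{2} + 3 L$ ($g{\left(L \right)} = -3 + \left(\left(L^{2} + 3 L\right) + 2\right) = -3 + \left(2 + L^{2} + 3 L\right) = -1 + L^{2} + 3 L$)
$- \left(g{\left(-4 \right)} 5 \cdot 2\right)^{2} = - \left(\left(-1 + \left(-4\right)^{2} + 3 \left(-4\right)\right) 5 \cdot 2\right)^{2} = - \left(\left(-1 + 16 - 12\right) 5 \cdot 2\right)^{2} = - \left(3 \cdot 5 \cdot 2\right)^{2} = - \left(15 \cdot 2\right)^{2} = - 30^{2} = \left(-1\right) 900 = -900$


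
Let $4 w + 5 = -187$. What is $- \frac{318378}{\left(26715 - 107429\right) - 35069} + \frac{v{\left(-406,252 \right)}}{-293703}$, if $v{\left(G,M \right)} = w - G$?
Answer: $\frac{93467123420}{34005814449} \approx 2.7486$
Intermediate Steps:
$w = -48$ ($w = - \frac{5}{4} + \frac{1}{4} \left(-187\right) = - \frac{5}{4} - \frac{187}{4} = -48$)
$v{\left(G,M \right)} = -48 - G$
$- \frac{318378}{\left(26715 - 107429\right) - 35069} + \frac{v{\left(-406,252 \right)}}{-293703} = - \frac{318378}{\left(26715 - 107429\right) - 35069} + \frac{-48 - -406}{-293703} = - \frac{318378}{-80714 - 35069} + \left(-48 + 406\right) \left(- \frac{1}{293703}\right) = - \frac{318378}{-115783} + 358 \left(- \frac{1}{293703}\right) = \left(-318378\right) \left(- \frac{1}{115783}\right) - \frac{358}{293703} = \frac{318378}{115783} - \frac{358}{293703} = \frac{93467123420}{34005814449}$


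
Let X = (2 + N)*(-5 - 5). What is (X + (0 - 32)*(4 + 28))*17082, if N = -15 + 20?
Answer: -18687708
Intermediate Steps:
N = 5
X = -70 (X = (2 + 5)*(-5 - 5) = 7*(-10) = -70)
(X + (0 - 32)*(4 + 28))*17082 = (-70 + (0 - 32)*(4 + 28))*17082 = (-70 - 32*32)*17082 = (-70 - 1024)*17082 = -1094*17082 = -18687708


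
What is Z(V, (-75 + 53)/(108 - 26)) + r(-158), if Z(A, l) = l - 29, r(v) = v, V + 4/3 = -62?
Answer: -7678/41 ≈ -187.27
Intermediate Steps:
V = -190/3 (V = -4/3 - 62 = -190/3 ≈ -63.333)
Z(A, l) = -29 + l
Z(V, (-75 + 53)/(108 - 26)) + r(-158) = (-29 + (-75 + 53)/(108 - 26)) - 158 = (-29 - 22/82) - 158 = (-29 - 22*1/82) - 158 = (-29 - 11/41) - 158 = -1200/41 - 158 = -7678/41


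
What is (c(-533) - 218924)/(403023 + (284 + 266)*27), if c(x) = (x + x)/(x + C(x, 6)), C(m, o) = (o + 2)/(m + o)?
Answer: -61494970894/117380107827 ≈ -0.52390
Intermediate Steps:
C(m, o) = (2 + o)/(m + o)
c(x) = 2*x/(x + 8/(6 + x)) (c(x) = (x + x)/(x + (2 + 6)/(x + 6)) = (2*x)/(x + 8/(6 + x)) = 2*x/(x + 8/(6 + x)))
(c(-533) - 218924)/(403023 + (284 + 266)*27) = (2*(-533)*(6 - 533)/(8 - 533*(6 - 533)) - 218924)/(403023 + (284 + 266)*27) = (2*(-533)*(-527)/(8 - 533*(-527)) - 218924)/(403023 + 550*27) = (2*(-533)*(-527)/(8 + 280891) - 218924)/(403023 + 14850) = (2*(-533)*(-527)/280899 - 218924)/417873 = (2*(-533)*(1/280899)*(-527) - 218924)*(1/417873) = (561782/280899 - 218924)*(1/417873) = -61494970894/280899*1/417873 = -61494970894/117380107827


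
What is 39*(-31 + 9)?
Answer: -858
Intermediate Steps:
39*(-31 + 9) = 39*(-22) = -858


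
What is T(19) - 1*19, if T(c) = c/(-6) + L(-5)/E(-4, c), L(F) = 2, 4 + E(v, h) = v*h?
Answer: -2663/120 ≈ -22.192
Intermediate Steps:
E(v, h) = -4 + h*v (E(v, h) = -4 + v*h = -4 + h*v)
T(c) = 2/(-4 - 4*c) - c/6 (T(c) = c/(-6) + 2/(-4 + c*(-4)) = c*(-⅙) + 2/(-4 - 4*c) = -c/6 + 2/(-4 - 4*c) = 2/(-4 - 4*c) - c/6)
T(19) - 1*19 = (-3 - 1*19 - 1*19²)/(6*(1 + 19)) - 1*19 = (⅙)*(-3 - 19 - 1*361)/20 - 19 = (⅙)*(1/20)*(-3 - 19 - 361) - 19 = (⅙)*(1/20)*(-383) - 19 = -383/120 - 19 = -2663/120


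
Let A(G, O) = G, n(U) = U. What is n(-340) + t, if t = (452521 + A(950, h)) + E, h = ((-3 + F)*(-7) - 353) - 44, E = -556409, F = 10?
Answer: -103278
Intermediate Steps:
h = -446 (h = ((-3 + 10)*(-7) - 353) - 44 = (7*(-7) - 353) - 44 = (-49 - 353) - 44 = -402 - 44 = -446)
t = -102938 (t = (452521 + 950) - 556409 = 453471 - 556409 = -102938)
n(-340) + t = -340 - 102938 = -103278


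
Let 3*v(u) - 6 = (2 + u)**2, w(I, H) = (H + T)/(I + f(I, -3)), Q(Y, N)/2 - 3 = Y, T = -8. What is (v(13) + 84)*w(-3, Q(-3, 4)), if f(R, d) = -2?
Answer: 1288/5 ≈ 257.60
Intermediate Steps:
Q(Y, N) = 6 + 2*Y
w(I, H) = (-8 + H)/(-2 + I) (w(I, H) = (H - 8)/(I - 2) = (-8 + H)/(-2 + I))
v(u) = 2 + (2 + u)**2/3
(v(13) + 84)*w(-3, Q(-3, 4)) = ((2 + (2 + 13)**2/3) + 84)*((-8 + (6 + 2*(-3)))/(-2 - 3)) = ((2 + (1/3)*15**2) + 84)*((-8 + (6 - 6))/(-5)) = ((2 + (1/3)*225) + 84)*(-(-8 + 0)/5) = ((2 + 75) + 84)*(-1/5*(-8)) = (77 + 84)*(8/5) = 161*(8/5) = 1288/5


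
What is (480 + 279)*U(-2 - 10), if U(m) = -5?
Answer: -3795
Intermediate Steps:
(480 + 279)*U(-2 - 10) = (480 + 279)*(-5) = 759*(-5) = -3795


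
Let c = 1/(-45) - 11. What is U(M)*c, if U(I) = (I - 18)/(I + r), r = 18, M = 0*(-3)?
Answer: 496/45 ≈ 11.022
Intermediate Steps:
M = 0
c = -496/45 (c = -1/45 - 11 = -496/45 ≈ -11.022)
U(I) = (-18 + I)/(18 + I) (U(I) = (I - 18)/(I + 18) = (-18 + I)/(18 + I))
U(M)*c = ((-18 + 0)/(18 + 0))*(-496/45) = (-18/18)*(-496/45) = ((1/18)*(-18))*(-496/45) = -1*(-496/45) = 496/45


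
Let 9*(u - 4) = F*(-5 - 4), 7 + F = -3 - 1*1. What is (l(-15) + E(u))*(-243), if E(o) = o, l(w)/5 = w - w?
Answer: -3645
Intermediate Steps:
F = -11 (F = -7 + (-3 - 1*1) = -7 + (-3 - 1) = -7 - 4 = -11)
u = 15 (u = 4 + (-11*(-5 - 4))/9 = 4 + (-11*(-9))/9 = 4 + (1/9)*99 = 4 + 11 = 15)
l(w) = 0 (l(w) = 5*(w - w) = 5*0 = 0)
(l(-15) + E(u))*(-243) = (0 + 15)*(-243) = 15*(-243) = -3645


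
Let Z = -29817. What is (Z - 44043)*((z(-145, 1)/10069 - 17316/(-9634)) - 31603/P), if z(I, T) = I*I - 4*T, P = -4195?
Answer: -34319900811485328/40693490947 ≈ -8.4338e+5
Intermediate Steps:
z(I, T) = I² - 4*T
(Z - 44043)*((z(-145, 1)/10069 - 17316/(-9634)) - 31603/P) = (-29817 - 44043)*((((-145)² - 4*1)/10069 - 17316/(-9634)) - 31603/(-4195)) = -73860*(((21025 - 4)*(1/10069) - 17316*(-1/9634)) - 31603*(-1/4195)) = -73860*((21021*(1/10069) + 8658/4817) + 31603/4195) = -73860*((21021/10069 + 8658/4817) + 31603/4195) = -73860*(188435559/48502373 + 31603/4195) = -73860*2323307663924/203467454735 = -34319900811485328/40693490947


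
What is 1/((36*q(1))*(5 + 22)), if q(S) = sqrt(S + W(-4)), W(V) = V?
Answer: -I*sqrt(3)/2916 ≈ -0.00059398*I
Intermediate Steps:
q(S) = sqrt(-4 + S) (q(S) = sqrt(S - 4) = sqrt(-4 + S))
1/((36*q(1))*(5 + 22)) = 1/((36*sqrt(-4 + 1))*(5 + 22)) = 1/((36*sqrt(-3))*27) = 1/((36*(I*sqrt(3)))*27) = 1/((36*I*sqrt(3))*27) = 1/(972*I*sqrt(3)) = -I*sqrt(3)/2916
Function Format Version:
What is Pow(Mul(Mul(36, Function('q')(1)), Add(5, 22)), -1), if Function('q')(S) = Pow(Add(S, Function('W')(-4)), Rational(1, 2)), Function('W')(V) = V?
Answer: Mul(Rational(-1, 2916), I, Pow(3, Rational(1, 2))) ≈ Mul(-0.00059398, I)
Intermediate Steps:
Function('q')(S) = Pow(Add(-4, S), Rational(1, 2)) (Function('q')(S) = Pow(Add(S, -4), Rational(1, 2)) = Pow(Add(-4, S), Rational(1, 2)))
Pow(Mul(Mul(36, Function('q')(1)), Add(5, 22)), -1) = Pow(Mul(Mul(36, Pow(Add(-4, 1), Rational(1, 2))), Add(5, 22)), -1) = Pow(Mul(Mul(36, Pow(-3, Rational(1, 2))), 27), -1) = Pow(Mul(Mul(36, Mul(I, Pow(3, Rational(1, 2)))), 27), -1) = Pow(Mul(Mul(36, I, Pow(3, Rational(1, 2))), 27), -1) = Pow(Mul(972, I, Pow(3, Rational(1, 2))), -1) = Mul(Rational(-1, 2916), I, Pow(3, Rational(1, 2)))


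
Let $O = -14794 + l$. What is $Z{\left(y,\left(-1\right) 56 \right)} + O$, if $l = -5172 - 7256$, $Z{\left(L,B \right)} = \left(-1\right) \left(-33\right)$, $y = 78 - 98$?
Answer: $-27189$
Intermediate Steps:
$y = -20$ ($y = 78 - 98 = -20$)
$Z{\left(L,B \right)} = 33$
$l = -12428$
$O = -27222$ ($O = -14794 - 12428 = -27222$)
$Z{\left(y,\left(-1\right) 56 \right)} + O = 33 - 27222 = -27189$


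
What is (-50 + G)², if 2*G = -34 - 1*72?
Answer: 10609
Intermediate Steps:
G = -53 (G = (-34 - 1*72)/2 = (-34 - 72)/2 = (½)*(-106) = -53)
(-50 + G)² = (-50 - 53)² = (-103)² = 10609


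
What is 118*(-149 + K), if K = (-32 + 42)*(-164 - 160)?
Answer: -399902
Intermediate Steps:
K = -3240 (K = 10*(-324) = -3240)
118*(-149 + K) = 118*(-149 - 3240) = 118*(-3389) = -399902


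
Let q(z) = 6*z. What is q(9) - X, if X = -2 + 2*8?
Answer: 40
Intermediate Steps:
X = 14 (X = -2 + 16 = 14)
q(9) - X = 6*9 - 1*14 = 54 - 14 = 40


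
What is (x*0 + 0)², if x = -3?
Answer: 0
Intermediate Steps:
(x*0 + 0)² = (-3*0 + 0)² = (0 + 0)² = 0² = 0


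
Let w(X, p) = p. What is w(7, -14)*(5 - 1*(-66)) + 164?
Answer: -830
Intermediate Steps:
w(7, -14)*(5 - 1*(-66)) + 164 = -14*(5 - 1*(-66)) + 164 = -14*(5 + 66) + 164 = -14*71 + 164 = -994 + 164 = -830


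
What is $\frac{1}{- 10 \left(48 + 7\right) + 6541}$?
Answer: $\frac{1}{5991} \approx 0.00016692$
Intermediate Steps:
$\frac{1}{- 10 \left(48 + 7\right) + 6541} = \frac{1}{\left(-10\right) 55 + 6541} = \frac{1}{-550 + 6541} = \frac{1}{5991}$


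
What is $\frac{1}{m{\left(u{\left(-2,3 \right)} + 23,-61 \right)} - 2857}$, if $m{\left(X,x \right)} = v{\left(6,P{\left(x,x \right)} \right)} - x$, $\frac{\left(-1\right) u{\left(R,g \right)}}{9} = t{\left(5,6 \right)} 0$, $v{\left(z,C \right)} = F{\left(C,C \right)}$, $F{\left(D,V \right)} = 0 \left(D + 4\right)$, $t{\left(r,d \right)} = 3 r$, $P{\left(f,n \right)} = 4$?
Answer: $- \frac{1}{2796} \approx -0.00035765$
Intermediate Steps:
$F{\left(D,V \right)} = 0$ ($F{\left(D,V \right)} = 0 \left(4 + D\right) = 0$)
$v{\left(z,C \right)} = 0$
$u{\left(R,g \right)} = 0$ ($u{\left(R,g \right)} = - 9 \cdot 3 \cdot 5 \cdot 0 = - 9 \cdot 15 \cdot 0 = \left(-9\right) 0 = 0$)
$m{\left(X,x \right)} = - x$ ($m{\left(X,x \right)} = 0 - x = - x$)
$\frac{1}{m{\left(u{\left(-2,3 \right)} + 23,-61 \right)} - 2857} = \frac{1}{\left(-1\right) \left(-61\right) - 2857} = \frac{1}{61 - 2857} = \frac{1}{-2796} = - \frac{1}{2796}$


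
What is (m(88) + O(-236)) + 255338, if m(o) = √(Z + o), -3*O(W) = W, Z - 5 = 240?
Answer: 766250/3 + 3*√37 ≈ 2.5544e+5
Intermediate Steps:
Z = 245 (Z = 5 + 240 = 245)
O(W) = -W/3
m(o) = √(245 + o)
(m(88) + O(-236)) + 255338 = (√(245 + 88) - ⅓*(-236)) + 255338 = (√333 + 236/3) + 255338 = (3*√37 + 236/3) + 255338 = (236/3 + 3*√37) + 255338 = 766250/3 + 3*√37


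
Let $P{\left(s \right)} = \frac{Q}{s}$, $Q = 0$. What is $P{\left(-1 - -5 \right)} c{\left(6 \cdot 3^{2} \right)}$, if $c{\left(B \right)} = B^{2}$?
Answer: $0$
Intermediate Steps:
$P{\left(s \right)} = 0$ ($P{\left(s \right)} = \frac{0}{s} = 0$)
$P{\left(-1 - -5 \right)} c{\left(6 \cdot 3^{2} \right)} = 0 \left(6 \cdot 3^{2}\right)^{2} = 0 \left(6 \cdot 9\right)^{2} = 0 \cdot 54^{2} = 0 \cdot 2916 = 0$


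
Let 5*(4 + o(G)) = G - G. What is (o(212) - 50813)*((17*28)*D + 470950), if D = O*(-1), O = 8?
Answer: -23738755014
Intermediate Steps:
D = -8 (D = 8*(-1) = -8)
o(G) = -4 (o(G) = -4 + (G - G)/5 = -4 + (⅕)*0 = -4 + 0 = -4)
(o(212) - 50813)*((17*28)*D + 470950) = (-4 - 50813)*((17*28)*(-8) + 470950) = -50817*(476*(-8) + 470950) = -50817*(-3808 + 470950) = -50817*467142 = -23738755014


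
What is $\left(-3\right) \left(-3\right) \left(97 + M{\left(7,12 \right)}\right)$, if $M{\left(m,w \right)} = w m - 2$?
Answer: $1611$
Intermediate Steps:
$M{\left(m,w \right)} = -2 + m w$ ($M{\left(m,w \right)} = m w - 2 = -2 + m w$)
$\left(-3\right) \left(-3\right) \left(97 + M{\left(7,12 \right)}\right) = \left(-3\right) \left(-3\right) \left(97 + \left(-2 + 7 \cdot 12\right)\right) = 9 \left(97 + \left(-2 + 84\right)\right) = 9 \left(97 + 82\right) = 9 \cdot 179 = 1611$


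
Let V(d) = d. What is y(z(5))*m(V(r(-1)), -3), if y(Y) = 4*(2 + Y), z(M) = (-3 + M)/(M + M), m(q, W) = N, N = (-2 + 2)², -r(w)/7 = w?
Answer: 0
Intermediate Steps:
r(w) = -7*w
N = 0 (N = 0² = 0)
m(q, W) = 0
z(M) = (-3 + M)/(2*M) (z(M) = (-3 + M)/((2*M)) = (-3 + M)*(1/(2*M)) = (-3 + M)/(2*M))
y(Y) = 8 + 4*Y
y(z(5))*m(V(r(-1)), -3) = (8 + 4*((½)*(-3 + 5)/5))*0 = (8 + 4*((½)*(⅕)*2))*0 = (8 + 4*(⅕))*0 = (8 + ⅘)*0 = (44/5)*0 = 0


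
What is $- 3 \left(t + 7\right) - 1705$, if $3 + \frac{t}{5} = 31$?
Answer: $-2146$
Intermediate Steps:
$t = 140$ ($t = -15 + 5 \cdot 31 = -15 + 155 = 140$)
$- 3 \left(t + 7\right) - 1705 = - 3 \left(140 + 7\right) - 1705 = \left(-3\right) 147 - 1705 = -441 - 1705 = -2146$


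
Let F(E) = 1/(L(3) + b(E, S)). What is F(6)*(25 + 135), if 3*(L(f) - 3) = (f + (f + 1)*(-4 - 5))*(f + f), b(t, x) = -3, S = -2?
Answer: -80/33 ≈ -2.4242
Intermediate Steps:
L(f) = 3 + 2*f*(-9 - 8*f)/3 (L(f) = 3 + ((f + (f + 1)*(-4 - 5))*(f + f))/3 = 3 + ((f + (1 + f)*(-9))*(2*f))/3 = 3 + ((f + (-9 - 9*f))*(2*f))/3 = 3 + ((-9 - 8*f)*(2*f))/3 = 3 + (2*f*(-9 - 8*f))/3 = 3 + 2*f*(-9 - 8*f)/3)
F(E) = -1/66 (F(E) = 1/((3 - 6*3 - 16/3*3²) - 3) = 1/((3 - 18 - 16/3*9) - 3) = 1/((3 - 18 - 48) - 3) = 1/(-63 - 3) = 1/(-66) = -1/66)
F(6)*(25 + 135) = -(25 + 135)/66 = -1/66*160 = -80/33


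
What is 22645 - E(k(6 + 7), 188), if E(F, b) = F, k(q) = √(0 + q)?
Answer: 22645 - √13 ≈ 22641.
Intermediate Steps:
k(q) = √q
22645 - E(k(6 + 7), 188) = 22645 - √(6 + 7) = 22645 - √13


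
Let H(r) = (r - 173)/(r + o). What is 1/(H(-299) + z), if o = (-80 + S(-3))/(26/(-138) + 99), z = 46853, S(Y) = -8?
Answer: 1022327/47900695979 ≈ 2.1343e-5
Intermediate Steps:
o = -3036/3409 (o = (-80 - 8)/(26/(-138) + 99) = -88/(26*(-1/138) + 99) = -88/(-13/69 + 99) = -88/6818/69 = -88*69/6818 = -3036/3409 ≈ -0.89058)
H(r) = (-173 + r)/(-3036/3409 + r) (H(r) = (r - 173)/(r - 3036/3409) = (-173 + r)/(-3036/3409 + r))
1/(H(-299) + z) = 1/(3409*(-173 - 299)/(-3036 + 3409*(-299)) + 46853) = 1/(3409*(-472)/(-3036 - 1019291) + 46853) = 1/(3409*(-472)/(-1022327) + 46853) = 1/(3409*(-1/1022327)*(-472) + 46853) = 1/(1609048/1022327 + 46853) = 1/(47900695979/1022327) = 1022327/47900695979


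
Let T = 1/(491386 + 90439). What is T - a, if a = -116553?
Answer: 67813449226/581825 ≈ 1.1655e+5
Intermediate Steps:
T = 1/581825 ≈ 1.7187e-6
T - a = 1/581825 - 1*(-116553) = 1/581825 + 116553 = 67813449226/581825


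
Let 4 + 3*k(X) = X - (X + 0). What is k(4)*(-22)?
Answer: 88/3 ≈ 29.333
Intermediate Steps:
k(X) = -4/3 (k(X) = -4/3 + (X - (X + 0))/3 = -4/3 + (X - X)/3 = -4/3 + (1/3)*0 = -4/3 + 0 = -4/3)
k(4)*(-22) = -4/3*(-22) = 88/3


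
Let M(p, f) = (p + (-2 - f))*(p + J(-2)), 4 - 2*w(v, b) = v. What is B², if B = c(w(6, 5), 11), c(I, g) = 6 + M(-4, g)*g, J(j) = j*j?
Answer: 36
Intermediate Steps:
w(v, b) = 2 - v/2
J(j) = j²
M(p, f) = (4 + p)*(-2 + p - f) (M(p, f) = (p + (-2 - f))*(p + (-2)²) = (-2 + p - f)*(p + 4) = (-2 + p - f)*(4 + p) = (4 + p)*(-2 + p - f))
c(I, g) = 6 (c(I, g) = 6 + (-8 + (-4)² - 4*g + 2*(-4) - 1*g*(-4))*g = 6 + (-8 + 16 - 4*g - 8 + 4*g)*g = 6 + 0*g = 6 + 0 = 6)
B = 6
B² = 6² = 36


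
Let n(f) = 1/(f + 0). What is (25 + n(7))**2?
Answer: 30976/49 ≈ 632.16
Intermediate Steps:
n(f) = 1/f
(25 + n(7))**2 = (25 + 1/7)**2 = (176/7)**2 = 30976/49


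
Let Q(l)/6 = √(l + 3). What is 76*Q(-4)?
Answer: 456*I ≈ 456.0*I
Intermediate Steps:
Q(l) = 6*√(3 + l) (Q(l) = 6*√(l + 3) = 6*√(3 + l))
76*Q(-4) = 76*(6*√(3 - 4)) = 76*(6*√(-1)) = 76*(6*I) = 456*I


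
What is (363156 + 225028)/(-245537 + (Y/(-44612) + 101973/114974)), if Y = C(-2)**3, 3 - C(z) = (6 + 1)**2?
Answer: -754231297060048/314849393104629 ≈ -2.3955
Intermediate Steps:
C(z) = -46 (C(z) = 3 - (6 + 1)**2 = 3 - 1*7**2 = 3 - 1*49 = 3 - 49 = -46)
Y = -97336 (Y = (-46)**3 = -97336)
(363156 + 225028)/(-245537 + (Y/(-44612) + 101973/114974)) = (363156 + 225028)/(-245537 + (-97336/(-44612) + 101973/114974)) = 588184/(-245537 + (-97336*(-1/44612) + 101973*(1/114974))) = 588184/(-245537 + (24334/11153 + 101973/114974)) = 588184/(-245537 + 3935082185/1282305022) = 588184/(-314849393104629/1282305022) = 588184*(-1282305022/314849393104629) = -754231297060048/314849393104629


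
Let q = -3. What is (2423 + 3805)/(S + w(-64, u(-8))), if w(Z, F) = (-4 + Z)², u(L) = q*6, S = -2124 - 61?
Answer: 692/271 ≈ 2.5535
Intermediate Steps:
S = -2185
u(L) = -18 (u(L) = -3*6 = -18)
(2423 + 3805)/(S + w(-64, u(-8))) = (2423 + 3805)/(-2185 + (-4 - 64)²) = 6228/(-2185 + (-68)²) = 6228/(-2185 + 4624) = 6228/2439 = 6228*(1/2439) = 692/271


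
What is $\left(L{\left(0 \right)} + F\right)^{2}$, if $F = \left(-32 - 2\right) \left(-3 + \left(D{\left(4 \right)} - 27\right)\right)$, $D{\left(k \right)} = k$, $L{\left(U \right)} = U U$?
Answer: $781456$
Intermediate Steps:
$L{\left(U \right)} = U^{2}$
$F = 884$ ($F = \left(-32 - 2\right) \left(-3 + \left(4 - 27\right)\right) = - 34 \left(-3 + \left(4 - 27\right)\right) = - 34 \left(-3 - 23\right) = \left(-34\right) \left(-26\right) = 884$)
$\left(L{\left(0 \right)} + F\right)^{2} = \left(0^{2} + 884\right)^{2} = \left(0 + 884\right)^{2} = 884^{2} = 781456$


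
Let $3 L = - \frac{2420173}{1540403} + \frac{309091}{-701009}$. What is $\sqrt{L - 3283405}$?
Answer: $\frac{i \sqrt{34457435538780451604627997068835}}{3239509099881} \approx 1812.0 i$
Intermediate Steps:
$L = - \frac{2172687758230}{3239509099881}$ ($L = \frac{- \frac{2420173}{1540403} + \frac{309091}{-701009}}{3} = \frac{\left(-2420173\right) \frac{1}{1540403} + 309091 \left(- \frac{1}{701009}\right)}{3} = \frac{- \frac{2420173}{1540403} - \frac{309091}{701009}}{3} = \frac{1}{3} \left(- \frac{2172687758230}{1079836366627}\right) = - \frac{2172687758230}{3239509099881} \approx -0.67068$)
$\sqrt{L - 3283405} = \sqrt{- \frac{2172687758230}{3239509099881} - 3283405} = \sqrt{- \frac{10636622548782533035}{3239509099881}} = \frac{i \sqrt{34457435538780451604627997068835}}{3239509099881}$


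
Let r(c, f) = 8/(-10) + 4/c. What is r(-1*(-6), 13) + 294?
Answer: 4408/15 ≈ 293.87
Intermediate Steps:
r(c, f) = -⅘ + 4/c (r(c, f) = 8*(-⅒) + 4/c = -⅘ + 4/c)
r(-1*(-6), 13) + 294 = (-⅘ + 4/((-1*(-6)))) + 294 = (-⅘ + 4/6) + 294 = (-⅘ + 4*(⅙)) + 294 = (-⅘ + ⅔) + 294 = -2/15 + 294 = 4408/15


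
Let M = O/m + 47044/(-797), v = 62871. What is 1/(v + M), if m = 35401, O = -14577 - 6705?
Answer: 28214597/1772197561589 ≈ 1.5921e-5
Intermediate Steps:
O = -21282
M = -1682366398/28214597 (M = -21282/35401 + 47044/(-797) = -21282*1/35401 + 47044*(-1/797) = -21282/35401 - 47044/797 = -1682366398/28214597 ≈ -59.628)
1/(v + M) = 1/(62871 - 1682366398/28214597) = 1/(1772197561589/28214597) = 28214597/1772197561589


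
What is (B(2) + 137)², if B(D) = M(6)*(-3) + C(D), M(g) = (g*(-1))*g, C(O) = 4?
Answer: 62001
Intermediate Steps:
M(g) = -g² (M(g) = (-g)*g = -g²)
B(D) = 112 (B(D) = -1*6²*(-3) + 4 = -1*36*(-3) + 4 = -36*(-3) + 4 = 108 + 4 = 112)
(B(2) + 137)² = (112 + 137)² = 249² = 62001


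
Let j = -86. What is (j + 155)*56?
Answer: 3864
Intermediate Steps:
(j + 155)*56 = (-86 + 155)*56 = 69*56 = 3864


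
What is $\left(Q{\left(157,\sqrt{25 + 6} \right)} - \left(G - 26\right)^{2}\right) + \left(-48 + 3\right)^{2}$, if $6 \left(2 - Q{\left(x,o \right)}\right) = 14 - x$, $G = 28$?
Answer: $\frac{12281}{6} \approx 2046.8$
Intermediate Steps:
$Q{\left(x,o \right)} = - \frac{1}{3} + \frac{x}{6}$ ($Q{\left(x,o \right)} = 2 - \frac{14 - x}{6} = 2 + \left(- \frac{7}{3} + \frac{x}{6}\right) = - \frac{1}{3} + \frac{x}{6}$)
$\left(Q{\left(157,\sqrt{25 + 6} \right)} - \left(G - 26\right)^{2}\right) + \left(-48 + 3\right)^{2} = \left(\left(- \frac{1}{3} + \frac{1}{6} \cdot 157\right) - \left(28 - 26\right)^{2}\right) + \left(-48 + 3\right)^{2} = \left(\left(- \frac{1}{3} + \frac{157}{6}\right) - 2^{2}\right) + \left(-45\right)^{2} = \left(\frac{155}{6} - 4\right) + 2025 = \frac{131}{6} + 2025 = \frac{12281}{6}$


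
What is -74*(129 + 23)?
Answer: -11248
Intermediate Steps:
-74*(129 + 23) = -74*152 = -11248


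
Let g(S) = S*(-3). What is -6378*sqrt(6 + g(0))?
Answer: -6378*sqrt(6) ≈ -15623.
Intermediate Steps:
g(S) = -3*S
-6378*sqrt(6 + g(0)) = -6378*sqrt(6 - 3*0) = -6378*sqrt(6 + 0) = -6378*sqrt(6)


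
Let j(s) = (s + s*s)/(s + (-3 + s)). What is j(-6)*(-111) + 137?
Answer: 359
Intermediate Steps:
j(s) = (s + s**2)/(-3 + 2*s)
j(-6)*(-111) + 137 = -6*(1 - 6)/(-3 + 2*(-6))*(-111) + 137 = -6*(-5)/(-3 - 12)*(-111) + 137 = -6*(-5)/(-15)*(-111) + 137 = -6*(-1/15)*(-5)*(-111) + 137 = -2*(-111) + 137 = 222 + 137 = 359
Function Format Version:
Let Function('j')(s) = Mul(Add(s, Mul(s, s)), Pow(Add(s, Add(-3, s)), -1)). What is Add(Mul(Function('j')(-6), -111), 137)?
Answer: 359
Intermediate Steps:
Function('j')(s) = Mul(Pow(Add(-3, Mul(2, s)), -1), Add(s, Pow(s, 2))) (Function('j')(s) = Mul(Add(s, Pow(s, 2)), Pow(Add(-3, Mul(2, s)), -1)) = Mul(Pow(Add(-3, Mul(2, s)), -1), Add(s, Pow(s, 2))))
Add(Mul(Function('j')(-6), -111), 137) = Add(Mul(Mul(-6, Pow(Add(-3, Mul(2, -6)), -1), Add(1, -6)), -111), 137) = Add(Mul(Mul(-6, Pow(Add(-3, -12), -1), -5), -111), 137) = Add(Mul(Mul(-6, Pow(-15, -1), -5), -111), 137) = Add(Mul(Mul(-6, Rational(-1, 15), -5), -111), 137) = Add(Mul(-2, -111), 137) = Add(222, 137) = 359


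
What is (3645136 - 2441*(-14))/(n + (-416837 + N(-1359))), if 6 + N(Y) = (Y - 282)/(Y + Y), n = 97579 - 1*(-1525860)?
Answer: 3333454860/1093176523 ≈ 3.0493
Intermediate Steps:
n = 1623439 (n = 97579 + 1525860 = 1623439)
N(Y) = -6 + (-282 + Y)/(2*Y) (N(Y) = -6 + (Y - 282)/(Y + Y) = -6 + (-282 + Y)/((2*Y)) = -6 + (-282 + Y)*(1/(2*Y)) = -6 + (-282 + Y)/(2*Y))
(3645136 - 2441*(-14))/(n + (-416837 + N(-1359))) = (3645136 - 2441*(-14))/(1623439 + (-416837 + (-11/2 - 141/(-1359)))) = (3645136 + 34174)/(1623439 + (-416837 + (-11/2 - 141*(-1/1359)))) = 3679310/(1623439 + (-416837 + (-11/2 + 47/453))) = 3679310/(1623439 + (-416837 - 4889/906)) = 3679310/(1623439 - 377659211/906) = 3679310/(1093176523/906) = 3679310*(906/1093176523) = 3333454860/1093176523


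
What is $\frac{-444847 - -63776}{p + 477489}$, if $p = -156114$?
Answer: $- \frac{381071}{321375} \approx -1.1858$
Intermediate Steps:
$\frac{-444847 - -63776}{p + 477489} = \frac{-444847 - -63776}{-156114 + 477489} = \frac{-444847 + 63776}{321375} = \left(-381071\right) \frac{1}{321375} = - \frac{381071}{321375}$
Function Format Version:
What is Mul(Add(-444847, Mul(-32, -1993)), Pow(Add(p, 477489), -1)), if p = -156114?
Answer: Rational(-381071, 321375) ≈ -1.1858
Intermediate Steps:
Mul(Add(-444847, Mul(-32, -1993)), Pow(Add(p, 477489), -1)) = Mul(Add(-444847, Mul(-32, -1993)), Pow(Add(-156114, 477489), -1)) = Mul(Add(-444847, 63776), Pow(321375, -1)) = Mul(-381071, Rational(1, 321375)) = Rational(-381071, 321375)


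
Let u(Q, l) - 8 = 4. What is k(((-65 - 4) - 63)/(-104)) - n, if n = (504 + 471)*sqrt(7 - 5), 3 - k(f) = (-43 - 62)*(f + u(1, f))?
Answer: 36303/26 - 975*sqrt(2) ≈ 17.411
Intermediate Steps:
u(Q, l) = 12 (u(Q, l) = 8 + 4 = 12)
k(f) = 1263 + 105*f (k(f) = 3 - (-43 - 62)*(f + 12) = 3 - (-105)*(12 + f) = 3 - (-1260 - 105*f) = 3 + (1260 + 105*f) = 1263 + 105*f)
n = 975*sqrt(2) ≈ 1378.9
k(((-65 - 4) - 63)/(-104)) - n = (1263 + 105*(((-65 - 4) - 63)/(-104))) - 975*sqrt(2) = (1263 + 105*((-69 - 63)*(-1/104))) - 975*sqrt(2) = (1263 + 105*(-132*(-1/104))) - 975*sqrt(2) = (1263 + 105*(33/26)) - 975*sqrt(2) = (1263 + 3465/26) - 975*sqrt(2) = 36303/26 - 975*sqrt(2)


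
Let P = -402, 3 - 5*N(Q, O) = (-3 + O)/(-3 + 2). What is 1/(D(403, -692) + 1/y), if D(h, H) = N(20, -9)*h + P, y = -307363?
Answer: -1536815/1732605236 ≈ -0.00088700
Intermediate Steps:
N(Q, O) = O/5 (N(Q, O) = ⅗ - (-3 + O)/(5*(-3 + 2)) = ⅗ - (-3 + O)/(5*(-1)) = ⅗ - (-3 + O)*(-1)/5 = ⅗ - (3 - O)/5 = ⅗ + (-⅗ + O/5) = O/5)
D(h, H) = -402 - 9*h/5 (D(h, H) = ((⅕)*(-9))*h - 402 = -9*h/5 - 402 = -402 - 9*h/5)
1/(D(403, -692) + 1/y) = 1/((-402 - 9/5*403) + 1/(-307363)) = 1/((-402 - 3627/5) - 1/307363) = 1/(-5637/5 - 1/307363) = 1/(-1732605236/1536815) = -1536815/1732605236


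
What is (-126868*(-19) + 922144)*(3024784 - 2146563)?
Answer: 2926790920556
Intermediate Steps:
(-126868*(-19) + 922144)*(3024784 - 2146563) = (2410492 + 922144)*878221 = 3332636*878221 = 2926790920556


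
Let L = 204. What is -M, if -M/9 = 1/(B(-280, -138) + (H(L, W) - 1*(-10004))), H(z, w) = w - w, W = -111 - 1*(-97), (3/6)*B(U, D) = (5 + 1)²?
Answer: 9/10076 ≈ 0.00089321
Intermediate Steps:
B(U, D) = 72 (B(U, D) = 2*(5 + 1)² = 2*6² = 2*36 = 72)
W = -14 (W = -111 + 97 = -14)
H(z, w) = 0
M = -9/10076 (M = -9/(72 + (0 - 1*(-10004))) = -9/(72 + (0 + 10004)) = -9/(72 + 10004) = -9/10076 ≈ -0.00089321)
-M = -1*(-9/10076) = 9/10076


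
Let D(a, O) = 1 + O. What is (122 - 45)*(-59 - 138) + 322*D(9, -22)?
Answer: -21931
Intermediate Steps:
(122 - 45)*(-59 - 138) + 322*D(9, -22) = (122 - 45)*(-59 - 138) + 322*(1 - 22) = 77*(-197) + 322*(-21) = -15169 - 6762 = -21931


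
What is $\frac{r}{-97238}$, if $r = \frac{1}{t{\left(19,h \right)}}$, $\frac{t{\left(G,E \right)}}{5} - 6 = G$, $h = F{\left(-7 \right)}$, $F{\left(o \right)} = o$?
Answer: $- \frac{1}{12154750} \approx -8.2272 \cdot 10^{-8}$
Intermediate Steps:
$h = -7$
$t{\left(G,E \right)} = 30 + 5 G$
$r = \frac{1}{125}$ ($r = \frac{1}{30 + 5 \cdot 19} = \frac{1}{30 + 95} = \frac{1}{125} \approx 0.008$)
$\frac{r}{-97238} = \frac{1}{125 \left(-97238\right)} = \frac{1}{125} \left(- \frac{1}{97238}\right) = - \frac{1}{12154750}$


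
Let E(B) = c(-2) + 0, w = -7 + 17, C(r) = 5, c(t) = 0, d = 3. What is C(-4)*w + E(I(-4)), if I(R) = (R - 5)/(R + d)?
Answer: 50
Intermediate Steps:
w = 10
I(R) = (-5 + R)/(3 + R) (I(R) = (R - 5)/(R + 3) = (-5 + R)/(3 + R))
E(B) = 0 (E(B) = 0 + 0 = 0)
C(-4)*w + E(I(-4)) = 5*10 + 0 = 50 + 0 = 50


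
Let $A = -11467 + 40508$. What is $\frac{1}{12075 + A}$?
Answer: $\frac{1}{41116} \approx 2.4321 \cdot 10^{-5}$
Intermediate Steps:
$A = 29041$
$\frac{1}{12075 + A} = \frac{1}{12075 + 29041} = \frac{1}{41116}$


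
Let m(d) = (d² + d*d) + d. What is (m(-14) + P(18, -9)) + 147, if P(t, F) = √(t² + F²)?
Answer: 525 + 9*√5 ≈ 545.13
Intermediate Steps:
P(t, F) = √(F² + t²)
m(d) = d + 2*d² (m(d) = (d² + d²) + d = 2*d² + d = d + 2*d²)
(m(-14) + P(18, -9)) + 147 = (-14*(1 + 2*(-14)) + √((-9)² + 18²)) + 147 = (-14*(1 - 28) + √(81 + 324)) + 147 = (-14*(-27) + √405) + 147 = (378 + 9*√5) + 147 = 525 + 9*√5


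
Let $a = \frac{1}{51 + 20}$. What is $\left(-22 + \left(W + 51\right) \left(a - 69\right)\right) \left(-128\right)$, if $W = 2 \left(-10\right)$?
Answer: $\frac{19635200}{71} \approx 2.7655 \cdot 10^{5}$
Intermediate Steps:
$W = -20$
$a = \frac{1}{71} \approx 0.014085$
$\left(-22 + \left(W + 51\right) \left(a - 69\right)\right) \left(-128\right) = \left(-22 + \left(-20 + 51\right) \left(\frac{1}{71} - 69\right)\right) \left(-128\right) = \left(-22 + 31 \left(- \frac{4898}{71}\right)\right) \left(-128\right) = \left(-22 - \frac{151838}{71}\right) \left(-128\right) = \left(- \frac{153400}{71}\right) \left(-128\right) = \frac{19635200}{71}$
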